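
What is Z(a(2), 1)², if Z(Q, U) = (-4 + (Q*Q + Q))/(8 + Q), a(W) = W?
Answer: 1/25 ≈ 0.040000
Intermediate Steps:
Z(Q, U) = (-4 + Q + Q²)/(8 + Q) (Z(Q, U) = (-4 + (Q² + Q))/(8 + Q) = (-4 + (Q + Q²))/(8 + Q) = (-4 + Q + Q²)/(8 + Q))
Z(a(2), 1)² = ((-4 + 2 + 2²)/(8 + 2))² = ((-4 + 2 + 4)/10)² = ((⅒)*2)² = (⅕)² = 1/25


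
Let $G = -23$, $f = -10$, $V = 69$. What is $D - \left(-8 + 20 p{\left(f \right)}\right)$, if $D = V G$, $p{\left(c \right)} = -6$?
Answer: $-1459$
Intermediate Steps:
$D = -1587$ ($D = 69 \left(-23\right) = -1587$)
$D - \left(-8 + 20 p{\left(f \right)}\right) = -1587 + \left(\left(-20\right) \left(-6\right) + 8\right) = -1587 + \left(120 + 8\right) = -1587 + 128 = -1459$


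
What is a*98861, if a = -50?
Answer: -4943050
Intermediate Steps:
a*98861 = -50*98861 = -4943050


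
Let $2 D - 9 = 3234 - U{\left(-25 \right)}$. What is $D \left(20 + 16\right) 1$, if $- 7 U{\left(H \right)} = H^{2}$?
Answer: $\frac{419868}{7} \approx 59981.0$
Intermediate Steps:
$U{\left(H \right)} = - \frac{H^{2}}{7}$
$D = \frac{11663}{7}$ ($D = \frac{9}{2} + \frac{3234 - - \frac{\left(-25\right)^{2}}{7}}{2} = \frac{9}{2} + \frac{3234 - \left(- \frac{1}{7}\right) 625}{2} = \frac{9}{2} + \frac{3234 - - \frac{625}{7}}{2} = \frac{9}{2} + \frac{3234 + \frac{625}{7}}{2} = \frac{9}{2} + \frac{1}{2} \cdot \frac{23263}{7} = \frac{9}{2} + \frac{23263}{14} = \frac{11663}{7} \approx 1666.1$)
$D \left(20 + 16\right) 1 = \frac{11663 \left(20 + 16\right) 1}{7} = \frac{11663 \cdot 36 \cdot 1}{7} = \frac{11663}{7} \cdot 36 = \frac{419868}{7}$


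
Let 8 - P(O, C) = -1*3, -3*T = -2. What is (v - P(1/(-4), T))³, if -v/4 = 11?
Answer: -166375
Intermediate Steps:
T = ⅔ (T = -⅓*(-2) = ⅔ ≈ 0.66667)
v = -44 (v = -4*11 = -44)
P(O, C) = 11 (P(O, C) = 8 - (-1)*3 = 8 - 1*(-3) = 8 + 3 = 11)
(v - P(1/(-4), T))³ = (-44 - 1*11)³ = (-44 - 11)³ = (-55)³ = -166375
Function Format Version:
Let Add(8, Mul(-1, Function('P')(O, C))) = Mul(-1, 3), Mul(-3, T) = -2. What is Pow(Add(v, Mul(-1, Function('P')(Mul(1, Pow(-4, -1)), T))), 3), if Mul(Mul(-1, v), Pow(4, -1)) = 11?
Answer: -166375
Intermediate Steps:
T = Rational(2, 3) (T = Mul(Rational(-1, 3), -2) = Rational(2, 3) ≈ 0.66667)
v = -44 (v = Mul(-4, 11) = -44)
Function('P')(O, C) = 11 (Function('P')(O, C) = Add(8, Mul(-1, Mul(-1, 3))) = Add(8, Mul(-1, -3)) = Add(8, 3) = 11)
Pow(Add(v, Mul(-1, Function('P')(Mul(1, Pow(-4, -1)), T))), 3) = Pow(Add(-44, Mul(-1, 11)), 3) = Pow(Add(-44, -11), 3) = Pow(-55, 3) = -166375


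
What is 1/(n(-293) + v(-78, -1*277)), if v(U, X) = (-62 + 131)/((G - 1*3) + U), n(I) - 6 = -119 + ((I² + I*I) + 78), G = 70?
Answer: 11/1888224 ≈ 5.8256e-6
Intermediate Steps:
n(I) = -35 + 2*I² (n(I) = 6 + (-119 + ((I² + I*I) + 78)) = 6 + (-119 + ((I² + I²) + 78)) = 6 + (-119 + (2*I² + 78)) = 6 + (-119 + (78 + 2*I²)) = 6 + (-41 + 2*I²) = -35 + 2*I²)
v(U, X) = 69/(67 + U) (v(U, X) = (-62 + 131)/((70 - 1*3) + U) = 69/((70 - 3) + U) = 69/(67 + U))
1/(n(-293) + v(-78, -1*277)) = 1/((-35 + 2*(-293)²) + 69/(67 - 78)) = 1/((-35 + 2*85849) + 69/(-11)) = 1/((-35 + 171698) + 69*(-1/11)) = 1/(171663 - 69/11) = 1/(1888224/11) = 11/1888224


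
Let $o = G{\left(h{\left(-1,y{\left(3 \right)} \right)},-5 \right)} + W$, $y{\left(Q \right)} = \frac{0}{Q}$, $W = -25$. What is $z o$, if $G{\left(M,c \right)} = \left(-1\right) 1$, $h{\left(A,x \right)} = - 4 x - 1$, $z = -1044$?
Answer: $27144$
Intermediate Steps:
$y{\left(Q \right)} = 0$
$h{\left(A,x \right)} = -1 - 4 x$
$G{\left(M,c \right)} = -1$
$o = -26$ ($o = -1 - 25 = -26$)
$z o = \left(-1044\right) \left(-26\right) = 27144$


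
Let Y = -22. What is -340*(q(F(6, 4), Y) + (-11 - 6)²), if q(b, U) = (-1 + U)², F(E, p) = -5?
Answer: -278120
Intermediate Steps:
-340*(q(F(6, 4), Y) + (-11 - 6)²) = -340*((-1 - 22)² + (-11 - 6)²) = -340*((-23)² + (-17)²) = -340*(529 + 289) = -340*818 = -278120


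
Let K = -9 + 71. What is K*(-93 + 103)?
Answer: 620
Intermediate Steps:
K = 62
K*(-93 + 103) = 62*(-93 + 103) = 62*10 = 620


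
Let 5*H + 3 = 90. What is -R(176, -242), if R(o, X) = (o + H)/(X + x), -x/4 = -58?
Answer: 967/50 ≈ 19.340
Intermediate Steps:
H = 87/5 (H = -⅗ + (⅕)*90 = -⅗ + 18 = 87/5 ≈ 17.400)
x = 232 (x = -4*(-58) = 232)
R(o, X) = (87/5 + o)/(232 + X) (R(o, X) = (o + 87/5)/(X + 232) = (87/5 + o)/(232 + X))
-R(176, -242) = -(87/5 + 176)/(232 - 242) = -967/((-10)*5) = -(-1)*967/(10*5) = -1*(-967/50) = 967/50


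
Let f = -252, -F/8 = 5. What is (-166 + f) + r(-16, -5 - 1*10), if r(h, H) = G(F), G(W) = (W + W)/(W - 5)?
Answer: -3746/9 ≈ -416.22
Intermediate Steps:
F = -40 (F = -8*5 = -40)
G(W) = 2*W/(-5 + W) (G(W) = (2*W)/(-5 + W) = 2*W/(-5 + W))
r(h, H) = 16/9 (r(h, H) = 2*(-40)/(-5 - 40) = 2*(-40)/(-45) = 2*(-40)*(-1/45) = 16/9)
(-166 + f) + r(-16, -5 - 1*10) = (-166 - 252) + 16/9 = -418 + 16/9 = -3746/9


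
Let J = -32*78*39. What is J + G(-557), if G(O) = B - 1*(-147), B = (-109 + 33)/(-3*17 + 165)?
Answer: -291593/3 ≈ -97198.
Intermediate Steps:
B = -⅔ (B = -76/(-51 + 165) = -76/114 = -76*1/114 = -⅔ ≈ -0.66667)
J = -97344 (J = -2496*39 = -97344)
G(O) = 439/3 (G(O) = -⅔ - 1*(-147) = -⅔ + 147 = 439/3)
J + G(-557) = -97344 + 439/3 = -291593/3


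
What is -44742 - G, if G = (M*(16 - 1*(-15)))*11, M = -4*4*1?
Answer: -39286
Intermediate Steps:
M = -16 (M = -16*1 = -16)
G = -5456 (G = -16*(16 - 1*(-15))*11 = -16*(16 + 15)*11 = -16*31*11 = -496*11 = -5456)
-44742 - G = -44742 - 1*(-5456) = -44742 + 5456 = -39286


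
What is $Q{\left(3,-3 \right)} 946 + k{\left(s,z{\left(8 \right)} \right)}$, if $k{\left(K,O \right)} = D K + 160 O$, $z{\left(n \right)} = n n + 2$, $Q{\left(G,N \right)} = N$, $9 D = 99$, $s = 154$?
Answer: $9416$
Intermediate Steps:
$D = 11$ ($D = \frac{1}{9} \cdot 99 = 11$)
$z{\left(n \right)} = 2 + n^{2}$ ($z{\left(n \right)} = n^{2} + 2 = 2 + n^{2}$)
$k{\left(K,O \right)} = 11 K + 160 O$
$Q{\left(3,-3 \right)} 946 + k{\left(s,z{\left(8 \right)} \right)} = \left(-3\right) 946 + \left(11 \cdot 154 + 160 \left(2 + 8^{2}\right)\right) = -2838 + \left(1694 + 160 \left(2 + 64\right)\right) = -2838 + \left(1694 + 160 \cdot 66\right) = -2838 + \left(1694 + 10560\right) = -2838 + 12254 = 9416$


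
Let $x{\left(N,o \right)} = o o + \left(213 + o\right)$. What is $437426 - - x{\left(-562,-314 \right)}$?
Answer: $535921$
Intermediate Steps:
$x{\left(N,o \right)} = 213 + o + o^{2}$ ($x{\left(N,o \right)} = o^{2} + \left(213 + o\right) = 213 + o + o^{2}$)
$437426 - - x{\left(-562,-314 \right)} = 437426 - - (213 - 314 + \left(-314\right)^{2}) = 437426 - - (213 - 314 + 98596) = 437426 - \left(-1\right) 98495 = 437426 - -98495 = 437426 + 98495 = 535921$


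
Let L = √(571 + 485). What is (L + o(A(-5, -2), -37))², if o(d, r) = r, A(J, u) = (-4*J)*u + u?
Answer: 2425 - 296*√66 ≈ 20.285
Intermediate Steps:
A(J, u) = u - 4*J*u (A(J, u) = -4*J*u + u = u - 4*J*u)
L = 4*√66 (L = √1056 = 4*√66 ≈ 32.496)
(L + o(A(-5, -2), -37))² = (4*√66 - 37)² = (-37 + 4*√66)²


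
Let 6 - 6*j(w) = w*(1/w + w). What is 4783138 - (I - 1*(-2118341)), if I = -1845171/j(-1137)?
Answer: 1722471278941/646382 ≈ 2.6648e+6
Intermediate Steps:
j(w) = 1 - w*(w + 1/w)/6 (j(w) = 1 - w*(1/w + w)/6 = 1 - w*(w + 1/w)/6)
I = 5535513/646382 (I = -1845171/(5/6 - 1/6*(-1137)**2) = -1845171/(5/6 - 1/6*1292769) = -1845171/(5/6 - 430923/2) = -1845171/(-646382/3) = -1845171*(-3/646382) = 5535513/646382 ≈ 8.5638)
4783138 - (I - 1*(-2118341)) = 4783138 - (5535513/646382 - 1*(-2118341)) = 4783138 - (5535513/646382 + 2118341) = 4783138 - 1*1369263027775/646382 = 4783138 - 1369263027775/646382 = 1722471278941/646382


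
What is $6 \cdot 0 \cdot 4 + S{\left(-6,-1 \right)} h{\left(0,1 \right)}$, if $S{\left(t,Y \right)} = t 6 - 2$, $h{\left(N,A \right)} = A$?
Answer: $-38$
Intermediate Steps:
$S{\left(t,Y \right)} = -2 + 6 t$ ($S{\left(t,Y \right)} = 6 t - 2 = -2 + 6 t$)
$6 \cdot 0 \cdot 4 + S{\left(-6,-1 \right)} h{\left(0,1 \right)} = 6 \cdot 0 \cdot 4 + \left(-2 + 6 \left(-6\right)\right) 1 = 0 \cdot 4 + \left(-2 - 36\right) 1 = 0 - 38 = -38$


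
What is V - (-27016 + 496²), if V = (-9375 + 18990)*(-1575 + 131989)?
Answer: 1253711610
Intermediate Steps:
V = 1253930610 (V = 9615*130414 = 1253930610)
V - (-27016 + 496²) = 1253930610 - (-27016 + 496²) = 1253930610 - (-27016 + 246016) = 1253930610 - 1*219000 = 1253930610 - 219000 = 1253711610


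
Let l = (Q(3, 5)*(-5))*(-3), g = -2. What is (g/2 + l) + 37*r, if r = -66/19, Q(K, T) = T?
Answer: -1036/19 ≈ -54.526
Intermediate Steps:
r = -66/19 (r = -66*1/19 = -66/19 ≈ -3.4737)
l = 75 (l = (5*(-5))*(-3) = -25*(-3) = 75)
(g/2 + l) + 37*r = (-2/2 + 75) + 37*(-66/19) = (-2*½ + 75) - 2442/19 = (-1 + 75) - 2442/19 = 74 - 2442/19 = -1036/19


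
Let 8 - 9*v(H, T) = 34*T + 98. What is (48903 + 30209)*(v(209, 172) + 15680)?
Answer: 10694518384/9 ≈ 1.1883e+9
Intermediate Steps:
v(H, T) = -10 - 34*T/9 (v(H, T) = 8/9 - (34*T + 98)/9 = 8/9 - (98 + 34*T)/9 = 8/9 + (-98/9 - 34*T/9) = -10 - 34*T/9)
(48903 + 30209)*(v(209, 172) + 15680) = (48903 + 30209)*((-10 - 34/9*172) + 15680) = 79112*((-10 - 5848/9) + 15680) = 79112*(-5938/9 + 15680) = 79112*(135182/9) = 10694518384/9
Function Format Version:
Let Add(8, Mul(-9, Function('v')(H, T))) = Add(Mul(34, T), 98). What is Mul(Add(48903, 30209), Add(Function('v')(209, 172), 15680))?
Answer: Rational(10694518384, 9) ≈ 1.1883e+9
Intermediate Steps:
Function('v')(H, T) = Add(-10, Mul(Rational(-34, 9), T)) (Function('v')(H, T) = Add(Rational(8, 9), Mul(Rational(-1, 9), Add(Mul(34, T), 98))) = Add(Rational(8, 9), Mul(Rational(-1, 9), Add(98, Mul(34, T)))) = Add(Rational(8, 9), Add(Rational(-98, 9), Mul(Rational(-34, 9), T))) = Add(-10, Mul(Rational(-34, 9), T)))
Mul(Add(48903, 30209), Add(Function('v')(209, 172), 15680)) = Mul(Add(48903, 30209), Add(Add(-10, Mul(Rational(-34, 9), 172)), 15680)) = Mul(79112, Add(Add(-10, Rational(-5848, 9)), 15680)) = Mul(79112, Add(Rational(-5938, 9), 15680)) = Mul(79112, Rational(135182, 9)) = Rational(10694518384, 9)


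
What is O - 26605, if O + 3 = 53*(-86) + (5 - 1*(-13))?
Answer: -31148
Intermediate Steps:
O = -4543 (O = -3 + (53*(-86) + (5 - 1*(-13))) = -3 + (-4558 + (5 + 13)) = -3 + (-4558 + 18) = -3 - 4540 = -4543)
O - 26605 = -4543 - 26605 = -31148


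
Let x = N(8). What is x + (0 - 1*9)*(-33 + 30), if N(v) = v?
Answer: 35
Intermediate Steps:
x = 8
x + (0 - 1*9)*(-33 + 30) = 8 + (0 - 1*9)*(-33 + 30) = 8 + (0 - 9)*(-3) = 8 - 9*(-3) = 8 + 27 = 35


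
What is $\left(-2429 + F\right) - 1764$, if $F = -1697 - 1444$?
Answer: $-7334$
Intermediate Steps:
$F = -3141$
$\left(-2429 + F\right) - 1764 = \left(-2429 - 3141\right) - 1764 = -5570 - 1764 = -7334$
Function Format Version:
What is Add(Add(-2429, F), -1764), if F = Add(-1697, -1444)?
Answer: -7334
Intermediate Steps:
F = -3141
Add(Add(-2429, F), -1764) = Add(Add(-2429, -3141), -1764) = Add(-5570, -1764) = -7334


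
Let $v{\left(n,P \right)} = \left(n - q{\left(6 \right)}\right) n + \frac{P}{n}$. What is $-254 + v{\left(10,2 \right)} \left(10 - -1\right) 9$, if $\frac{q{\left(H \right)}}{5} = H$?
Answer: $- \frac{100171}{5} \approx -20034.0$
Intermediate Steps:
$q{\left(H \right)} = 5 H$
$v{\left(n,P \right)} = \frac{P}{n} + n \left(-30 + n\right)$ ($v{\left(n,P \right)} = \left(n - 5 \cdot 6\right) n + \frac{P}{n} = \left(n - 30\right) n + \frac{P}{n} = \left(-30 + n\right) n + \frac{P}{n} = n \left(-30 + n\right) + \frac{P}{n} = \frac{P}{n} + n \left(-30 + n\right)$)
$-254 + v{\left(10,2 \right)} \left(10 - -1\right) 9 = -254 + \frac{2 + 10^{2} \left(-30 + 10\right)}{10} \left(10 - -1\right) 9 = -254 + \frac{2 + 100 \left(-20\right)}{10} \left(10 + 1\right) 9 = -254 + \frac{2 - 2000}{10} \cdot 11 \cdot 9 = -254 + \frac{1}{10} \left(-1998\right) 99 = -254 - \frac{98901}{5} = - \frac{100171}{5}$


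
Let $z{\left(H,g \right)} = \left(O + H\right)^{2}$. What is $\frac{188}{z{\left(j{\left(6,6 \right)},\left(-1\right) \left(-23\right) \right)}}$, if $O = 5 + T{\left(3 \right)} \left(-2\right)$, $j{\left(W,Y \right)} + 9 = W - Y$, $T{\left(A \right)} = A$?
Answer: $\frac{47}{25} \approx 1.88$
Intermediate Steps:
$j{\left(W,Y \right)} = -9 + W - Y$ ($j{\left(W,Y \right)} = -9 + \left(W - Y\right) = -9 + W - Y$)
$O = -1$ ($O = 5 + 3 \left(-2\right) = 5 - 6 = -1$)
$z{\left(H,g \right)} = \left(-1 + H\right)^{2}$
$\frac{188}{z{\left(j{\left(6,6 \right)},\left(-1\right) \left(-23\right) \right)}} = \frac{188}{\left(-1 - 9\right)^{2}} = \frac{188}{\left(-10\right)^{2}} = \frac{188}{100} = 188 \cdot \frac{1}{100} = \frac{47}{25}$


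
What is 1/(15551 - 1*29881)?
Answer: -1/14330 ≈ -6.9784e-5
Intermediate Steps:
1/(15551 - 1*29881) = 1/(15551 - 29881) = 1/(-14330) = -1/14330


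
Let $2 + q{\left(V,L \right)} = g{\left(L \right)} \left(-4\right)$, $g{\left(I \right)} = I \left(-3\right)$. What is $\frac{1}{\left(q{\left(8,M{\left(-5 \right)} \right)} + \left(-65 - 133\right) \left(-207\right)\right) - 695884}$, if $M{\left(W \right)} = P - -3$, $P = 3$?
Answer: $- \frac{1}{654828} \approx -1.5271 \cdot 10^{-6}$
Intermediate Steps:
$g{\left(I \right)} = - 3 I$
$M{\left(W \right)} = 6$ ($M{\left(W \right)} = 3 - -3 = 3 + 3 = 6$)
$q{\left(V,L \right)} = -2 + 12 L$ ($q{\left(V,L \right)} = -2 + - 3 L \left(-4\right) = -2 + 12 L$)
$\frac{1}{\left(q{\left(8,M{\left(-5 \right)} \right)} + \left(-65 - 133\right) \left(-207\right)\right) - 695884} = \frac{1}{\left(\left(-2 + 12 \cdot 6\right) + \left(-65 - 133\right) \left(-207\right)\right) - 695884} = \frac{1}{\left(\left(-2 + 72\right) + \left(-65 - 133\right) \left(-207\right)\right) - 695884} = \frac{1}{\left(70 - -40986\right) - 695884} = \frac{1}{\left(70 + 40986\right) - 695884} = \frac{1}{41056 - 695884} = \frac{1}{-654828} = - \frac{1}{654828}$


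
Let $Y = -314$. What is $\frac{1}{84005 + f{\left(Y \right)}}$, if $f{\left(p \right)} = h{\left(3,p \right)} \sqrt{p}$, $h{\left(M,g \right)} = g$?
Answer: $\frac{84005}{7087799169} + \frac{314 i \sqrt{314}}{7087799169} \approx 1.1852 \cdot 10^{-5} + 7.8502 \cdot 10^{-7} i$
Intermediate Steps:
$f{\left(p \right)} = p^{\frac{3}{2}}$ ($f{\left(p \right)} = p \sqrt{p} = p^{\frac{3}{2}}$)
$\frac{1}{84005 + f{\left(Y \right)}} = \frac{1}{84005 + \left(-314\right)^{\frac{3}{2}}} = \frac{1}{84005 - 314 i \sqrt{314}}$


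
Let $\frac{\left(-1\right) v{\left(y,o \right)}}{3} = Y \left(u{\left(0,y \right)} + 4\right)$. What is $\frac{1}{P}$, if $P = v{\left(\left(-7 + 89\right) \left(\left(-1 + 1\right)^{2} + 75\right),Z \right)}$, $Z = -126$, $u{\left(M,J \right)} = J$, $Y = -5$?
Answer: $\frac{1}{92310} \approx 1.0833 \cdot 10^{-5}$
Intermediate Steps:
$v{\left(y,o \right)} = 60 + 15 y$ ($v{\left(y,o \right)} = - 3 \left(- 5 \left(y + 4\right)\right) = - 3 \left(- 5 \left(4 + y\right)\right) = - 3 \left(-20 - 5 y\right) = 60 + 15 y$)
$P = 92310$ ($P = 60 + 15 \left(-7 + 89\right) \left(\left(-1 + 1\right)^{2} + 75\right) = 60 + 15 \cdot 82 \left(0^{2} + 75\right) = 60 + 15 \cdot 82 \left(0 + 75\right) = 60 + 15 \cdot 82 \cdot 75 = 60 + 15 \cdot 6150 = 60 + 92250 = 92310$)
$\frac{1}{P} = \frac{1}{92310}$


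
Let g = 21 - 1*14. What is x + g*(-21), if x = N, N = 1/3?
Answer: -440/3 ≈ -146.67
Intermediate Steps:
g = 7 (g = 21 - 14 = 7)
N = ⅓ ≈ 0.33333
x = ⅓ ≈ 0.33333
x + g*(-21) = ⅓ + 7*(-21) = ⅓ - 147 = -440/3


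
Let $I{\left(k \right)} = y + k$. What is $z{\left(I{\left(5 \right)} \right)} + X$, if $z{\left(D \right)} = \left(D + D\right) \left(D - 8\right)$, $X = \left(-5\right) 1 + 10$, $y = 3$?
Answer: $5$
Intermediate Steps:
$X = 5$ ($X = -5 + 10 = 5$)
$I{\left(k \right)} = 3 + k$
$z{\left(D \right)} = 2 D \left(-8 + D\right)$
$z{\left(I{\left(5 \right)} \right)} + X = 2 \left(3 + 5\right) \left(-8 + \left(3 + 5\right)\right) + 5 = 2 \cdot 8 \left(-8 + 8\right) + 5 = 2 \cdot 8 \cdot 0 + 5 = 0 + 5 = 5$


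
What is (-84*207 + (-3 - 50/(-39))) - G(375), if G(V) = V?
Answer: -692824/39 ≈ -17765.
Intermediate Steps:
(-84*207 + (-3 - 50/(-39))) - G(375) = (-84*207 + (-3 - 50/(-39))) - 1*375 = (-17388 + (-3 - 50*(-1)/39)) - 375 = (-17388 + (-3 - 1*(-50/39))) - 375 = (-17388 + (-3 + 50/39)) - 375 = (-17388 - 67/39) - 375 = -678199/39 - 375 = -692824/39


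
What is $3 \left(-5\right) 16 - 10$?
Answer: $-250$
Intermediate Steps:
$3 \left(-5\right) 16 - 10 = \left(-15\right) 16 - 10 = -240 - 10 = -250$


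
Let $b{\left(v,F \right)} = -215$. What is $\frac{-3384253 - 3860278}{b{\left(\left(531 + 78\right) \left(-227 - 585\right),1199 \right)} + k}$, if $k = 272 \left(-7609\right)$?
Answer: $\frac{7244531}{2069863} \approx 3.5$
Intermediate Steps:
$k = -2069648$
$\frac{-3384253 - 3860278}{b{\left(\left(531 + 78\right) \left(-227 - 585\right),1199 \right)} + k} = \frac{-3384253 - 3860278}{-215 - 2069648} = - \frac{7244531}{-2069863} = \left(-7244531\right) \left(- \frac{1}{2069863}\right) = \frac{7244531}{2069863}$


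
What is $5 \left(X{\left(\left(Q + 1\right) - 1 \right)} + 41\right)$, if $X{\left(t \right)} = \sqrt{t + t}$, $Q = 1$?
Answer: $205 + 5 \sqrt{2} \approx 212.07$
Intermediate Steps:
$X{\left(t \right)} = \sqrt{2} \sqrt{t}$ ($X{\left(t \right)} = \sqrt{2 t} = \sqrt{2} \sqrt{t}$)
$5 \left(X{\left(\left(Q + 1\right) - 1 \right)} + 41\right) = 5 \left(\sqrt{2} \sqrt{\left(1 + 1\right) - 1} + 41\right) = 5 \left(\sqrt{2} \sqrt{2 - 1} + 41\right) = 5 \left(\sqrt{2} \sqrt{1} + 41\right) = 5 \left(\sqrt{2} \cdot 1 + 41\right) = 5 \left(\sqrt{2} + 41\right) = 5 \left(41 + \sqrt{2}\right) = 205 + 5 \sqrt{2}$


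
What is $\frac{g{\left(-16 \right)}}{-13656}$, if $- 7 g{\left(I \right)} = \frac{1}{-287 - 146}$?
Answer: $- \frac{1}{41391336} \approx -2.416 \cdot 10^{-8}$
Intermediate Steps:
$g{\left(I \right)} = \frac{1}{3031}$ ($g{\left(I \right)} = - \frac{1}{7 \left(-287 - 146\right)} = - \frac{1}{7 \left(-433\right)} = \left(- \frac{1}{7}\right) \left(- \frac{1}{433}\right) = \frac{1}{3031}$)
$\frac{g{\left(-16 \right)}}{-13656} = \frac{1}{3031 \left(-13656\right)} = \frac{1}{3031} \left(- \frac{1}{13656}\right) = - \frac{1}{41391336}$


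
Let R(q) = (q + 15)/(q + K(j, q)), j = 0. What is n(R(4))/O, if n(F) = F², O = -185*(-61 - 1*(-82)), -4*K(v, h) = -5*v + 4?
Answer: -361/34965 ≈ -0.010325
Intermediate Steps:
K(v, h) = -1 + 5*v/4 (K(v, h) = -(-5*v + 4)/4 = -(4 - 5*v)/4 = -1 + 5*v/4)
R(q) = (15 + q)/(-1 + q) (R(q) = (q + 15)/(q + (-1 + (5/4)*0)) = (15 + q)/(q + (-1 + 0)) = (15 + q)/(q - 1) = (15 + q)/(-1 + q))
O = -3885 (O = -185*(-61 + 82) = -185*21 = -3885)
n(R(4))/O = ((15 + 4)/(-1 + 4))²/(-3885) = (19/3)²*(-1/3885) = (361/9)*(-1/3885) = -361/34965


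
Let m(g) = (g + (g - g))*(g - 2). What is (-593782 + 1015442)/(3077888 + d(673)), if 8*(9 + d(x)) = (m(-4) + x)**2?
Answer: 3373280/25108841 ≈ 0.13435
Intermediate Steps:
m(g) = g*(-2 + g) (m(g) = (g + 0)*(-2 + g) = g*(-2 + g))
d(x) = -9 + (24 + x)**2/8 (d(x) = -9 + (-4*(-2 - 4) + x)**2/8 = -9 + (-4*(-6) + x)**2/8 = -9 + (24 + x)**2/8)
(-593782 + 1015442)/(3077888 + d(673)) = (-593782 + 1015442)/(3077888 + (-9 + (24 + 673)**2/8)) = 421660/(3077888 + (-9 + (1/8)*697**2)) = 421660/(3077888 + (-9 + (1/8)*485809)) = 421660/(3077888 + (-9 + 485809/8)) = 421660/(3077888 + 485737/8) = 421660/(25108841/8) = 421660*(8/25108841) = 3373280/25108841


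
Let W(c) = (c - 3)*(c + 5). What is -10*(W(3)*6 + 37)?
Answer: -370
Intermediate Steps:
W(c) = (-3 + c)*(5 + c)
-10*(W(3)*6 + 37) = -10*((-15 + 3² + 2*3)*6 + 37) = -10*((-15 + 9 + 6)*6 + 37) = -10*(0*6 + 37) = -10*(0 + 37) = -10*37 = -370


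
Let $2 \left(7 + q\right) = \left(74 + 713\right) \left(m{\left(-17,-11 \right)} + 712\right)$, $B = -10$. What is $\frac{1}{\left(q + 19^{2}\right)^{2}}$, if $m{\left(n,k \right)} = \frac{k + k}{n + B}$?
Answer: $\frac{729}{57499750613881} \approx 1.2678 \cdot 10^{-11}$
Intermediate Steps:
$m{\left(n,k \right)} = \frac{2 k}{-10 + n}$ ($m{\left(n,k \right)} = \frac{k + k}{n - 10} = \frac{2 k}{-10 + n}$)
$q = \frac{7573112}{27}$ ($q = -7 + \frac{\left(74 + 713\right) \left(2 \left(-11\right) \frac{1}{-10 - 17} + 712\right)}{2} = -7 + \frac{787 \left(2 \left(-11\right) \frac{1}{-27} + 712\right)}{2} = -7 + \frac{787 \left(2 \left(-11\right) \left(- \frac{1}{27}\right) + 712\right)}{2} = -7 + \frac{787 \left(\frac{22}{27} + 712\right)}{2} = -7 + \frac{787 \cdot \frac{19246}{27}}{2} = -7 + \frac{1}{2} \cdot \frac{15146602}{27} = -7 + \frac{7573301}{27} = \frac{7573112}{27} \approx 2.8049 \cdot 10^{5}$)
$\frac{1}{\left(q + 19^{2}\right)^{2}} = \frac{1}{\left(\frac{7573112}{27} + 19^{2}\right)^{2}} = \frac{1}{\left(\frac{7573112}{27} + 361\right)^{2}} = \frac{1}{\left(\frac{7582859}{27}\right)^{2}} = \frac{1}{\frac{57499750613881}{729}} = \frac{729}{57499750613881}$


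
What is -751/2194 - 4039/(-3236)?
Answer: 3215665/3549892 ≈ 0.90585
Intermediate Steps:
-751/2194 - 4039/(-3236) = -751*1/2194 - 4039*(-1/3236) = -751/2194 + 4039/3236 = 3215665/3549892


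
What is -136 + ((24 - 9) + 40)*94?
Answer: 5034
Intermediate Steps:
-136 + ((24 - 9) + 40)*94 = -136 + (15 + 40)*94 = -136 + 55*94 = -136 + 5170 = 5034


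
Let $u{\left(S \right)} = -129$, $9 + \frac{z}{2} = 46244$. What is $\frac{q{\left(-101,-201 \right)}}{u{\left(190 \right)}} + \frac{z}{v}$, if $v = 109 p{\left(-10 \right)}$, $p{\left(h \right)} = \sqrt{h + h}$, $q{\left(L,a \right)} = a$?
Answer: $\frac{67}{43} - \frac{9247 i \sqrt{5}}{109} \approx 1.5581 - 189.7 i$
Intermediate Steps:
$z = 92470$ ($z = -18 + 2 \cdot 46244 = -18 + 92488 = 92470$)
$p{\left(h \right)} = \sqrt{2} \sqrt{h}$ ($p{\left(h \right)} = \sqrt{2 h} = \sqrt{2} \sqrt{h}$)
$v = 218 i \sqrt{5}$ ($v = 109 \sqrt{2} \sqrt{-10} = 109 \sqrt{2} i \sqrt{10} = 109 \cdot 2 i \sqrt{5} = 218 i \sqrt{5} \approx 487.46 i$)
$\frac{q{\left(-101,-201 \right)}}{u{\left(190 \right)}} + \frac{z}{v} = - \frac{201}{-129} + \frac{92470}{218 i \sqrt{5}} = \left(-201\right) \left(- \frac{1}{129}\right) + 92470 \left(- \frac{i \sqrt{5}}{1090}\right) = \frac{67}{43} - \frac{9247 i \sqrt{5}}{109}$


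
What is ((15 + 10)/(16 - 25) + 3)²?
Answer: 4/81 ≈ 0.049383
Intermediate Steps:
((15 + 10)/(16 - 25) + 3)² = (25/(-9) + 3)² = (25*(-⅑) + 3)² = (-25/9 + 3)² = (2/9)² = 4/81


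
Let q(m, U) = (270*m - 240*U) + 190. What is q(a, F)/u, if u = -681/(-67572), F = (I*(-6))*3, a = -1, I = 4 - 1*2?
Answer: 192805440/227 ≈ 8.4936e+5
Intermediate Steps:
I = 2 (I = 4 - 2 = 2)
F = -36 (F = (2*(-6))*3 = -12*3 = -36)
q(m, U) = 190 - 240*U + 270*m (q(m, U) = (-240*U + 270*m) + 190 = 190 - 240*U + 270*m)
u = 227/22524 (u = -681*(-1/67572) = 227/22524 ≈ 0.010078)
q(a, F)/u = (190 - 240*(-36) + 270*(-1))/(227/22524) = (190 + 8640 - 270)*(22524/227) = 8560*(22524/227) = 192805440/227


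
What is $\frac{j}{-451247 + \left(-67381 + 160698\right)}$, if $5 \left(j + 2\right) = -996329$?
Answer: $\frac{332113}{596550} \approx 0.55672$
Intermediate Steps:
$j = - \frac{996339}{5}$ ($j = -2 + \frac{1}{5} \left(-996329\right) = -2 - \frac{996329}{5} = - \frac{996339}{5} \approx -1.9927 \cdot 10^{5}$)
$\frac{j}{-451247 + \left(-67381 + 160698\right)} = - \frac{996339}{5 \left(-451247 + \left(-67381 + 160698\right)\right)} = - \frac{996339}{5 \left(-451247 + 93317\right)} = - \frac{996339}{5 \left(-357930\right)} = \left(- \frac{996339}{5}\right) \left(- \frac{1}{357930}\right) = \frac{332113}{596550}$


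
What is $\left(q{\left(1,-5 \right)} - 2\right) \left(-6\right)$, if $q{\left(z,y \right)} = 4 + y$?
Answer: $18$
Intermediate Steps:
$\left(q{\left(1,-5 \right)} - 2\right) \left(-6\right) = \left(\left(4 - 5\right) - 2\right) \left(-6\right) = \left(-1 - 2\right) \left(-6\right) = \left(-3\right) \left(-6\right) = 18$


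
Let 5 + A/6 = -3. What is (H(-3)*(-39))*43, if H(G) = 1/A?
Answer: 559/16 ≈ 34.938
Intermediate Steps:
A = -48 (A = -30 + 6*(-3) = -30 - 18 = -48)
H(G) = -1/48 (H(G) = 1/(-48) = -1/48)
(H(-3)*(-39))*43 = -1/48*(-39)*43 = (13/16)*43 = 559/16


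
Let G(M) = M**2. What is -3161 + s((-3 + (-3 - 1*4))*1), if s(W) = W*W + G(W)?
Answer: -2961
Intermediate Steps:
s(W) = 2*W**2 (s(W) = W*W + W**2 = W**2 + W**2 = 2*W**2)
-3161 + s((-3 + (-3 - 1*4))*1) = -3161 + 2*((-3 + (-3 - 1*4))*1)**2 = -3161 + 2*((-3 + (-3 - 4))*1)**2 = -3161 + 2*((-3 - 7)*1)**2 = -3161 + 2*(-10*1)**2 = -3161 + 2*(-10)**2 = -3161 + 2*100 = -3161 + 200 = -2961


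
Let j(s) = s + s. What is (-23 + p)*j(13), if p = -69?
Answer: -2392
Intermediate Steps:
j(s) = 2*s
(-23 + p)*j(13) = (-23 - 69)*(2*13) = -92*26 = -2392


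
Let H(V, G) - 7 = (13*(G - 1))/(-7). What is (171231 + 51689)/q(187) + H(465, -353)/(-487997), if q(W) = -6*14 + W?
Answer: 761489559627/351845837 ≈ 2164.3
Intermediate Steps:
H(V, G) = 62/7 - 13*G/7 (H(V, G) = 7 + (13*(G - 1))/(-7) = 7 + (13*(-1 + G))*(-1/7) = 7 + (-13 + 13*G)*(-1/7) = 7 + (13/7 - 13*G/7) = 62/7 - 13*G/7)
q(W) = -84 + W
(171231 + 51689)/q(187) + H(465, -353)/(-487997) = (171231 + 51689)/(-84 + 187) + (62/7 - 13/7*(-353))/(-487997) = 222920/103 + (62/7 + 4589/7)*(-1/487997) = 222920*(1/103) + (4651/7)*(-1/487997) = 222920/103 - 4651/3415979 = 761489559627/351845837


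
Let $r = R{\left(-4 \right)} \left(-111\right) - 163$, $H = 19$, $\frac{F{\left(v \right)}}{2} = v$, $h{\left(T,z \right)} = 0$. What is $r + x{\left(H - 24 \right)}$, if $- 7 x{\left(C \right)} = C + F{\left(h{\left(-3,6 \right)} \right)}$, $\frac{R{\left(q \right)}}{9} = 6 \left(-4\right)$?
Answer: $\frac{166696}{7} \approx 23814.0$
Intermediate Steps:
$R{\left(q \right)} = -216$ ($R{\left(q \right)} = 9 \cdot 6 \left(-4\right) = 9 \left(-24\right) = -216$)
$F{\left(v \right)} = 2 v$
$x{\left(C \right)} = - \frac{C}{7}$ ($x{\left(C \right)} = - \frac{C + 2 \cdot 0}{7} = - \frac{C + 0}{7} = - \frac{C}{7}$)
$r = 23813$ ($r = \left(-216\right) \left(-111\right) - 163 = 23976 - 163 = 23813$)
$r + x{\left(H - 24 \right)} = 23813 - \frac{19 - 24}{7} = 23813 - - \frac{5}{7} = 23813 + \frac{5}{7} = \frac{166696}{7}$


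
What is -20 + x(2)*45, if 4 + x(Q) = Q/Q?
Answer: -155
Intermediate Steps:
x(Q) = -3 (x(Q) = -4 + Q/Q = -4 + 1 = -3)
-20 + x(2)*45 = -20 - 3*45 = -20 - 135 = -155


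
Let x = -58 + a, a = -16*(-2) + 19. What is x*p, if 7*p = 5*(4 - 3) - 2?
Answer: -3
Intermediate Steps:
a = 51 (a = 32 + 19 = 51)
p = 3/7 (p = (5*(4 - 3) - 2)/7 = (5*1 - 2)/7 = (5 - 2)/7 = (⅐)*3 = 3/7 ≈ 0.42857)
x = -7 (x = -58 + 51 = -7)
x*p = -7*3/7 = -3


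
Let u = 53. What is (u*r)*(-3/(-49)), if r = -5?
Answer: -795/49 ≈ -16.224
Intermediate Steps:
(u*r)*(-3/(-49)) = (53*(-5))*(-3/(-49)) = -(-795)*(-1)/49 = -265*3/49 = -795/49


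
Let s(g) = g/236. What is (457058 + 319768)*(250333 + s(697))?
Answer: 22947162324705/118 ≈ 1.9447e+11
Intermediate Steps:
s(g) = g/236 (s(g) = g*(1/236) = g/236)
(457058 + 319768)*(250333 + s(697)) = (457058 + 319768)*(250333 + (1/236)*697) = 776826*(250333 + 697/236) = 776826*(59079285/236) = 22947162324705/118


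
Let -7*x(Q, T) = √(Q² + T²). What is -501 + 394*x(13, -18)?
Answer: -501 - 394*√493/7 ≈ -1750.7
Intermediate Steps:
x(Q, T) = -√(Q² + T²)/7
-501 + 394*x(13, -18) = -501 + 394*(-√(13² + (-18)²)/7) = -501 + 394*(-√(169 + 324)/7) = -501 + 394*(-√493/7) = -501 - 394*√493/7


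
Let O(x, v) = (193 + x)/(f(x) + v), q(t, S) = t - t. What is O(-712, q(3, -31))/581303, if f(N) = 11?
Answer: -519/6394333 ≈ -8.1166e-5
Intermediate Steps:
q(t, S) = 0
O(x, v) = (193 + x)/(11 + v)
O(-712, q(3, -31))/581303 = ((193 - 712)/(11 + 0))/581303 = (-519/11)*(1/581303) = ((1/11)*(-519))*(1/581303) = -519/11*1/581303 = -519/6394333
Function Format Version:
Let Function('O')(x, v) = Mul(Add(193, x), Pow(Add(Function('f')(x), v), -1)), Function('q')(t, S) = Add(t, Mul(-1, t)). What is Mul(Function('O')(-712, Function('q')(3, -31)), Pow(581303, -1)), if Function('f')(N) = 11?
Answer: Rational(-519, 6394333) ≈ -8.1166e-5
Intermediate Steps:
Function('q')(t, S) = 0
Function('O')(x, v) = Mul(Pow(Add(11, v), -1), Add(193, x)) (Function('O')(x, v) = Mul(Add(193, x), Pow(Add(11, v), -1)) = Mul(Pow(Add(11, v), -1), Add(193, x)))
Mul(Function('O')(-712, Function('q')(3, -31)), Pow(581303, -1)) = Mul(Mul(Pow(Add(11, 0), -1), Add(193, -712)), Pow(581303, -1)) = Mul(Mul(Pow(11, -1), -519), Rational(1, 581303)) = Mul(Mul(Rational(1, 11), -519), Rational(1, 581303)) = Mul(Rational(-519, 11), Rational(1, 581303)) = Rational(-519, 6394333)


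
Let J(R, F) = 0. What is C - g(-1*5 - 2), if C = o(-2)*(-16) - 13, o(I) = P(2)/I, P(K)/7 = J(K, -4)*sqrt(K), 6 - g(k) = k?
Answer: -26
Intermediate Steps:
g(k) = 6 - k
P(K) = 0 (P(K) = 7*(0*sqrt(K)) = 7*0 = 0)
o(I) = 0 (o(I) = 0/I = 0)
C = -13 (C = 0*(-16) - 13 = 0 - 13 = -13)
C - g(-1*5 - 2) = -13 - (6 - (-1*5 - 2)) = -13 - (6 - (-5 - 2)) = -13 - (6 - 1*(-7)) = -13 - (6 + 7) = -13 - 1*13 = -13 - 13 = -26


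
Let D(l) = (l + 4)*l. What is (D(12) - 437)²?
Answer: 60025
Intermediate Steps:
D(l) = l*(4 + l) (D(l) = (4 + l)*l = l*(4 + l))
(D(12) - 437)² = (12*(4 + 12) - 437)² = (12*16 - 437)² = (192 - 437)² = (-245)² = 60025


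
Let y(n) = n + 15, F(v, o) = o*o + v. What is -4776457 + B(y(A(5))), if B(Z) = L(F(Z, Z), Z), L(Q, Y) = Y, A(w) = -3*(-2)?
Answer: -4776436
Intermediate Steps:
A(w) = 6
F(v, o) = v + o**2 (F(v, o) = o**2 + v = v + o**2)
y(n) = 15 + n
B(Z) = Z
-4776457 + B(y(A(5))) = -4776457 + (15 + 6) = -4776457 + 21 = -4776436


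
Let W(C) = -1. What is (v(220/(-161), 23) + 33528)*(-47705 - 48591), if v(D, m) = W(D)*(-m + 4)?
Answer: -3230441912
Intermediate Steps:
v(D, m) = -4 + m (v(D, m) = -(-m + 4) = -(4 - m) = -4 + m)
(v(220/(-161), 23) + 33528)*(-47705 - 48591) = ((-4 + 23) + 33528)*(-47705 - 48591) = (19 + 33528)*(-96296) = 33547*(-96296) = -3230441912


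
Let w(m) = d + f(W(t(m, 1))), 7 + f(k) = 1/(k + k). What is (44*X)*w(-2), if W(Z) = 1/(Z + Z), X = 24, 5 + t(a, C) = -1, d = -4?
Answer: -17952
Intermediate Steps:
t(a, C) = -6 (t(a, C) = -5 - 1 = -6)
W(Z) = 1/(2*Z)
f(k) = -7 + 1/(2*k) (f(k) = -7 + 1/(k + k) = -7 + 1/(2*k))
w(m) = -17 (w(m) = -4 + (-7 + 1/(2*(((1/2)/(-6))))) = -4 + (-7 + 1/(2*(((1/2)*(-1/6))))) = -4 + (-7 + 1/(2*(-1/12))) = -4 + (-7 + (1/2)*(-12)) = -4 + (-7 - 6) = -4 - 13 = -17)
(44*X)*w(-2) = (44*24)*(-17) = 1056*(-17) = -17952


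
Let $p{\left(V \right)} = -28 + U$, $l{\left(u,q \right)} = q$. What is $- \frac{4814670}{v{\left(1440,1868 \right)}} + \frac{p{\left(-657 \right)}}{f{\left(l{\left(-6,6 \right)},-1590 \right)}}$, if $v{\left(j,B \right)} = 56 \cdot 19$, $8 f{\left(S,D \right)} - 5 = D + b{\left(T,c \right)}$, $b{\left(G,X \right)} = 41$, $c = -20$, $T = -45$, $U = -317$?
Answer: $- \frac{66347445}{14668} \approx -4523.3$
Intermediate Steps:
$f{\left(S,D \right)} = \frac{23}{4} + \frac{D}{8}$ ($f{\left(S,D \right)} = \frac{5}{8} + \frac{D + 41}{8} = \frac{5}{8} + \frac{41 + D}{8} = \frac{5}{8} + \left(\frac{41}{8} + \frac{D}{8}\right) = \frac{23}{4} + \frac{D}{8}$)
$v{\left(j,B \right)} = 1064$
$p{\left(V \right)} = -345$ ($p{\left(V \right)} = -28 - 317 = -345$)
$- \frac{4814670}{v{\left(1440,1868 \right)}} + \frac{p{\left(-657 \right)}}{f{\left(l{\left(-6,6 \right)},-1590 \right)}} = - \frac{4814670}{1064} - \frac{345}{\frac{23}{4} + \frac{1}{8} \left(-1590\right)} = \left(-4814670\right) \frac{1}{1064} - \frac{345}{\frac{23}{4} - \frac{795}{4}} = - \frac{343905}{76} - \frac{345}{-193} = - \frac{343905}{76} - - \frac{345}{193} = - \frac{343905}{76} + \frac{345}{193} = - \frac{66347445}{14668}$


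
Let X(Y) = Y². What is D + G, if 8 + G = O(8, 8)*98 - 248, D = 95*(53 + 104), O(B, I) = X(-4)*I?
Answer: 27203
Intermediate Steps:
O(B, I) = 16*I (O(B, I) = (-4)²*I = 16*I)
D = 14915 (D = 95*157 = 14915)
G = 12288 (G = -8 + ((16*8)*98 - 248) = -8 + (128*98 - 248) = -8 + (12544 - 248) = -8 + 12296 = 12288)
D + G = 14915 + 12288 = 27203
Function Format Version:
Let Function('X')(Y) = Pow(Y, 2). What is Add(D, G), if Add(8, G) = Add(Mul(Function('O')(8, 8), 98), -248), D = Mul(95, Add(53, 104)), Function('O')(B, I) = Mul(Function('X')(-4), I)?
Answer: 27203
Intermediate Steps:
Function('O')(B, I) = Mul(16, I) (Function('O')(B, I) = Mul(Pow(-4, 2), I) = Mul(16, I))
D = 14915 (D = Mul(95, 157) = 14915)
G = 12288 (G = Add(-8, Add(Mul(Mul(16, 8), 98), -248)) = Add(-8, Add(Mul(128, 98), -248)) = Add(-8, Add(12544, -248)) = Add(-8, 12296) = 12288)
Add(D, G) = Add(14915, 12288) = 27203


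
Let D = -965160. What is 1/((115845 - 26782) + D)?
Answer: -1/876097 ≈ -1.1414e-6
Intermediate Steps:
1/((115845 - 26782) + D) = 1/((115845 - 26782) - 965160) = 1/(89063 - 965160) = 1/(-876097) = -1/876097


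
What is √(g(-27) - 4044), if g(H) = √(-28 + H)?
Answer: √(-4044 + I*√55) ≈ 0.0583 + 63.592*I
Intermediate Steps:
√(g(-27) - 4044) = √(√(-28 - 27) - 4044) = √(√(-55) - 4044) = √(I*√55 - 4044) = √(-4044 + I*√55)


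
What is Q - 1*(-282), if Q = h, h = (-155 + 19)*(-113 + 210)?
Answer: -12910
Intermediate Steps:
h = -13192 (h = -136*97 = -13192)
Q = -13192
Q - 1*(-282) = -13192 - 1*(-282) = -13192 + 282 = -12910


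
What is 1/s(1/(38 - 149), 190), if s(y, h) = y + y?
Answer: -111/2 ≈ -55.500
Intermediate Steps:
s(y, h) = 2*y
1/s(1/(38 - 149), 190) = 1/(2/(38 - 149)) = 1/(2/(-111)) = 1/(2*(-1/111)) = 1/(-2/111) = -111/2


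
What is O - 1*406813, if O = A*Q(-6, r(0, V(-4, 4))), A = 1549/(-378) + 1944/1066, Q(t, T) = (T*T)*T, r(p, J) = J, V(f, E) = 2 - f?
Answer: -1519652107/3731 ≈ -4.0730e+5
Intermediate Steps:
Q(t, T) = T³ (Q(t, T) = T²*T = T³)
A = -458201/201474 (A = 1549*(-1/378) + 1944*(1/1066) = -1549/378 + 972/533 = -458201/201474 ≈ -2.2742)
O = -1832804/3731 (O = -458201*(2 - 1*(-4))³/201474 = -458201*(2 + 4)³/201474 = -458201/201474*6³ = -458201/201474*216 = -1832804/3731 ≈ -491.24)
O - 1*406813 = -1832804/3731 - 1*406813 = -1832804/3731 - 406813 = -1519652107/3731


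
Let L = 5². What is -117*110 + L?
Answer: -12845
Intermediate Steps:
L = 25
-117*110 + L = -117*110 + 25 = -12870 + 25 = -12845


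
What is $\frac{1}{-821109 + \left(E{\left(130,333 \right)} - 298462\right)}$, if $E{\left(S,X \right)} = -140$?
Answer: $- \frac{1}{1119711} \approx -8.9309 \cdot 10^{-7}$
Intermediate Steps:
$\frac{1}{-821109 + \left(E{\left(130,333 \right)} - 298462\right)} = \frac{1}{-821109 - 298602} = \frac{1}{-1119711} = - \frac{1}{1119711}$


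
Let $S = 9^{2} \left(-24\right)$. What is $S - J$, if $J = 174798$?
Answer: $-176742$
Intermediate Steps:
$S = -1944$ ($S = 81 \left(-24\right) = -1944$)
$S - J = -1944 - 174798 = -176742$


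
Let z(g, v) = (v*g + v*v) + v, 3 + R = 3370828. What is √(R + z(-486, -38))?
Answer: √3390699 ≈ 1841.4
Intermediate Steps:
R = 3370825 (R = -3 + 3370828 = 3370825)
z(g, v) = v + v² + g*v (z(g, v) = (g*v + v²) + v = (v² + g*v) + v = v + v² + g*v)
√(R + z(-486, -38)) = √(3370825 - 38*(1 - 486 - 38)) = √(3370825 - 38*(-523)) = √(3370825 + 19874) = √3390699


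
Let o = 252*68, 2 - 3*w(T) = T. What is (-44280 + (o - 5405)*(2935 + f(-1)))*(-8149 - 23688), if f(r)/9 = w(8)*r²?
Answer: -1088030971339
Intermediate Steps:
w(T) = ⅔ - T/3
f(r) = -18*r² (f(r) = 9*((⅔ - ⅓*8)*r²) = 9*((⅔ - 8/3)*r²) = 9*(-2*r²) = -18*r²)
o = 17136
(-44280 + (o - 5405)*(2935 + f(-1)))*(-8149 - 23688) = (-44280 + (17136 - 5405)*(2935 - 18*(-1)²))*(-8149 - 23688) = (-44280 + 11731*(2935 - 18*1))*(-31837) = (-44280 + 11731*(2935 - 18))*(-31837) = (-44280 + 11731*2917)*(-31837) = (-44280 + 34219327)*(-31837) = 34175047*(-31837) = -1088030971339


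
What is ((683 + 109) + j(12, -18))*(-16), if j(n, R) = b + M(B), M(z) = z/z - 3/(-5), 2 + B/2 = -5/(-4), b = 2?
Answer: -63648/5 ≈ -12730.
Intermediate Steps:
B = -3/2 (B = -4 + 2*(-5/(-4)) = -4 + 2*(-5*(-¼)) = -4 + 2*(5/4) = -4 + 5/2 = -3/2 ≈ -1.5000)
M(z) = 8/5 (M(z) = 1 - 3*(-⅕) = 1 + ⅗ = 8/5)
j(n, R) = 18/5 (j(n, R) = 2 + 8/5 = 18/5)
((683 + 109) + j(12, -18))*(-16) = ((683 + 109) + 18/5)*(-16) = (792 + 18/5)*(-16) = (3978/5)*(-16) = -63648/5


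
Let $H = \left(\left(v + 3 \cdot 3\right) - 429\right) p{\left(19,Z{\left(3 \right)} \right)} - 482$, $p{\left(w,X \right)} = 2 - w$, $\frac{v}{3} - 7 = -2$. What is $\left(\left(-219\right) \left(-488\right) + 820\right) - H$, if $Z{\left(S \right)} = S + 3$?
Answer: $101289$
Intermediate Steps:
$Z{\left(S \right)} = 3 + S$
$v = 15$ ($v = 21 + 3 \left(-2\right) = 21 - 6 = 15$)
$H = 6403$ ($H = \left(\left(15 + 3 \cdot 3\right) - 429\right) \left(2 - 19\right) - 482 = \left(\left(15 + 9\right) - 429\right) \left(2 - 19\right) - 482 = \left(24 - 429\right) \left(-17\right) - 482 = \left(-405\right) \left(-17\right) - 482 = 6885 - 482 = 6403$)
$\left(\left(-219\right) \left(-488\right) + 820\right) - H = \left(\left(-219\right) \left(-488\right) + 820\right) - 6403 = \left(106872 + 820\right) - 6403 = 107692 - 6403 = 101289$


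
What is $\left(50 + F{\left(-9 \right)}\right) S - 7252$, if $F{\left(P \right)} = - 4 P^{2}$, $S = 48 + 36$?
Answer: $-30268$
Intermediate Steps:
$S = 84$
$\left(50 + F{\left(-9 \right)}\right) S - 7252 = \left(50 - 4 \left(-9\right)^{2}\right) 84 - 7252 = \left(50 - 324\right) 84 - 7252 = \left(-274\right) 84 - 7252 = -23016 - 7252 = -30268$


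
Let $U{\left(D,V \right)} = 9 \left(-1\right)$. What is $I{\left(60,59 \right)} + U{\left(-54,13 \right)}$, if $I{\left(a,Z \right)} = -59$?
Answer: $-68$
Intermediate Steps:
$U{\left(D,V \right)} = -9$
$I{\left(60,59 \right)} + U{\left(-54,13 \right)} = -59 - 9 = -68$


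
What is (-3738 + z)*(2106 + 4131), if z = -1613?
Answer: -33374187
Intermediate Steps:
(-3738 + z)*(2106 + 4131) = (-3738 - 1613)*(2106 + 4131) = -5351*6237 = -33374187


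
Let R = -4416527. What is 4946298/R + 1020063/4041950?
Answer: -1407959401809/1622852846150 ≈ -0.86758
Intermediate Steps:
4946298/R + 1020063/4041950 = 4946298/(-4416527) + 1020063/4041950 = 4946298*(-1/4416527) + 1020063*(1/4041950) = -4946298/4416527 + 92733/367450 = -1407959401809/1622852846150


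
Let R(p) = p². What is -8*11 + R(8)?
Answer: -24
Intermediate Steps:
-8*11 + R(8) = -8*11 + 8² = -88 + 64 = -24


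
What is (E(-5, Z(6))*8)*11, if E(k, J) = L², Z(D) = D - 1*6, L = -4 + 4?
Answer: 0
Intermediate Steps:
L = 0
Z(D) = -6 + D (Z(D) = D - 6 = -6 + D)
E(k, J) = 0 (E(k, J) = 0² = 0)
(E(-5, Z(6))*8)*11 = (0*8)*11 = 0*11 = 0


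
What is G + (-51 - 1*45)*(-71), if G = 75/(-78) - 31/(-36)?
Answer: 3189841/468 ≈ 6815.9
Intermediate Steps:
G = -47/468 (G = 75*(-1/78) - 31*(-1/36) = -25/26 + 31/36 = -47/468 ≈ -0.10043)
G + (-51 - 1*45)*(-71) = -47/468 + (-51 - 1*45)*(-71) = -47/468 + (-51 - 45)*(-71) = -47/468 - 96*(-71) = -47/468 + 6816 = 3189841/468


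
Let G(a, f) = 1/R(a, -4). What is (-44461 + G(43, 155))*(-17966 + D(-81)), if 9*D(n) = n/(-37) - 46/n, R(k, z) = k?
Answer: 308815750526470/386613 ≈ 7.9877e+8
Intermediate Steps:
G(a, f) = 1/a
D(n) = -46/(9*n) - n/333 (D(n) = (n/(-37) - 46/n)/9 = (n*(-1/37) - 46/n)/9 = (-n/37 - 46/n)/9 = (-46/n - n/37)/9 = -46/(9*n) - n/333)
(-44461 + G(43, 155))*(-17966 + D(-81)) = (-44461 + 1/43)*(-17966 + (1/333)*(-1702 - 1*(-81)**2)/(-81)) = (-44461 + 1/43)*(-17966 + (1/333)*(-1/81)*(-1702 - 1*6561)) = -1911822*(-17966 + (1/333)*(-1/81)*(-1702 - 6561))/43 = -1911822*(-17966 + (1/333)*(-1/81)*(-8263))/43 = -1911822*(-17966 + 8263/26973)/43 = -1911822/43*(-484588655/26973) = 308815750526470/386613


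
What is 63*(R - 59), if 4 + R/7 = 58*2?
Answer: 45675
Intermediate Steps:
R = 784 (R = -28 + 7*(58*2) = -28 + 7*116 = -28 + 812 = 784)
63*(R - 59) = 63*(784 - 59) = 63*725 = 45675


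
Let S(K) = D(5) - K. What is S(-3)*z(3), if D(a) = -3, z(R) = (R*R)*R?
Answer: 0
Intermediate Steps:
z(R) = R³ (z(R) = R²*R = R³)
S(K) = -3 - K
S(-3)*z(3) = (-3 - 1*(-3))*3³ = (-3 + 3)*27 = 0*27 = 0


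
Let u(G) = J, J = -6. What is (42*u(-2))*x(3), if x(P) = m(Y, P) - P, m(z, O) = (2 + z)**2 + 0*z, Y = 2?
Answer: -3276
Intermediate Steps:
m(z, O) = (2 + z)**2 (m(z, O) = (2 + z)**2 + 0 = (2 + z)**2)
u(G) = -6
x(P) = 16 - P (x(P) = (2 + 2)**2 - P = 4**2 - P = 16 - P)
(42*u(-2))*x(3) = (42*(-6))*(16 - 1*3) = -252*(16 - 3) = -252*13 = -3276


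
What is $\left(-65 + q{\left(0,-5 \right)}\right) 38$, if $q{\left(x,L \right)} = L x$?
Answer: $-2470$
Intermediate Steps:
$\left(-65 + q{\left(0,-5 \right)}\right) 38 = \left(-65 - 0\right) 38 = \left(-65 + 0\right) 38 = \left(-65\right) 38 = -2470$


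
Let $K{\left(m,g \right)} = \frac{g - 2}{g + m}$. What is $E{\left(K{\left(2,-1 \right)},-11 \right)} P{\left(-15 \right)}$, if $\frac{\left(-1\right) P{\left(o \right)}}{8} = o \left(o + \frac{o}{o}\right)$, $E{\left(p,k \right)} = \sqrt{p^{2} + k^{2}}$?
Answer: $- 1680 \sqrt{130} \approx -19155.0$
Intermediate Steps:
$K{\left(m,g \right)} = \frac{-2 + g}{g + m}$
$E{\left(p,k \right)} = \sqrt{k^{2} + p^{2}}$
$P{\left(o \right)} = - 8 o \left(1 + o\right)$ ($P{\left(o \right)} = - 8 o \left(o + \frac{o}{o}\right) = - 8 o \left(o + 1\right) = - 8 o \left(1 + o\right)$)
$E{\left(K{\left(2,-1 \right)},-11 \right)} P{\left(-15 \right)} = \sqrt{\left(-11\right)^{2} + \left(\frac{-2 - 1}{-1 + 2}\right)^{2}} \left(\left(-8\right) \left(-15\right) \left(1 - 15\right)\right) = \sqrt{121 + \left(1^{-1} \left(-3\right)\right)^{2}} \left(\left(-8\right) \left(-15\right) \left(-14\right)\right) = \sqrt{121 + \left(1 \left(-3\right)\right)^{2}} \left(-1680\right) = \sqrt{121 + \left(-3\right)^{2}} \left(-1680\right) = \sqrt{121 + 9} \left(-1680\right) = \sqrt{130} \left(-1680\right) = - 1680 \sqrt{130}$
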